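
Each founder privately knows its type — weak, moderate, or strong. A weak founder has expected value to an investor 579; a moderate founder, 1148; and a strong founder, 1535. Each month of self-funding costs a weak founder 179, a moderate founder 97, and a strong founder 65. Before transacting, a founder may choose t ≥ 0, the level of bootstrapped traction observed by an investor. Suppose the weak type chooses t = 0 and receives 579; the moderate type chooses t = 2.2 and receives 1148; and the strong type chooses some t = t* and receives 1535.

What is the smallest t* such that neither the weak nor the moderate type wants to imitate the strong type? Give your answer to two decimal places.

Weak type (on-path payoff 579) won't mimic when 579 ≥ 1535 − 179·t*, i.e. t* ≥ 5.34.
Moderate type (on-path payoff 1148 − 97×2.2 = 934.6) won't mimic when 934.6 ≥ 1535 − 97·t*, i.e. t* ≥ 6.19.
Both must hold, so t* = max(5.34, 6.19) = 6.19. The moderate type's constraint binds.

6.19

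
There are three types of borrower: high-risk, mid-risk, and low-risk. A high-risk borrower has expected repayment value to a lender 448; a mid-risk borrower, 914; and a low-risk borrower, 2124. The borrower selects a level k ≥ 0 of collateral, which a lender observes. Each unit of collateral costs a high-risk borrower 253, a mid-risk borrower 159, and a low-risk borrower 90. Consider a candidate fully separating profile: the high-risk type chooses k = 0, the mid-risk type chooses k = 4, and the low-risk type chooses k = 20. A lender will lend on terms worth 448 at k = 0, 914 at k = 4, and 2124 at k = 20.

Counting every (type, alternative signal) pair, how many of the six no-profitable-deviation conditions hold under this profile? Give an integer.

3

Low-risk (own payoff 2124 − 90×20 = 324): to k=0 gives 448 → profitable ✗; to k=4 gives 914 − 90×4 = 554 → profitable ✗.
High-risk (own payoff 448): to k=4 gives 914 − 253×4 = -98 → no gain ✓; to k=20 gives 2124 − 253×20 = -2936 → no gain ✓.
Mid-risk (own payoff 914 − 159×4 = 278): to k=0 gives 448 → profitable ✗; to k=20 gives 2124 − 159×20 = -1056 → no gain ✓.
3 of the 6 constraints hold; not an equilibrium.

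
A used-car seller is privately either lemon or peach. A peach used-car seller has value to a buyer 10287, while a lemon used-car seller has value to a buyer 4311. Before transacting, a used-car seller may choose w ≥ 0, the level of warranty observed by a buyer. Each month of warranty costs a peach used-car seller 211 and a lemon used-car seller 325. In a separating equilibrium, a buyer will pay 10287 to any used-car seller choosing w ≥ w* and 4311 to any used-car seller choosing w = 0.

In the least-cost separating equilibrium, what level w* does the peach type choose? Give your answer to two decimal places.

A lemon used-car seller choosing w = 0 receives 4311.
Imitating at w* instead would pay 10287 at cost 325·w*, netting 10287 − 325·w*.
Indifference: 4311 = 10287 − 325·w*, so w* = (10287 − 4311) / 325 ≈ 18.39.
At w* the lemon type's incentive constraint just binds; the peach type strictly prefers w* since its per-unit cost is lower.

18.39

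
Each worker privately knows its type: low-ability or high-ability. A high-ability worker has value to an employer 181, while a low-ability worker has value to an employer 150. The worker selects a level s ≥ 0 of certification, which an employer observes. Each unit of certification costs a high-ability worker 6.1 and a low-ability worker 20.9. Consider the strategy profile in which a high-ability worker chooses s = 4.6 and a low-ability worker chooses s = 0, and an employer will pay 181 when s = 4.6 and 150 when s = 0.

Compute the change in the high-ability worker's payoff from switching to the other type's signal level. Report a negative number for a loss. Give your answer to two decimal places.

Playing s = 4.6 the high-ability worker receives 181 − 6.1 × 4.6 = 152.94.
Deviating to s = 0 yields 150 instead.
Gain from deviating: 150 − 152.94 = -2.94.
The gain is negative, so the high-ability type's incentive-compatibility constraint is satisfied.

-2.94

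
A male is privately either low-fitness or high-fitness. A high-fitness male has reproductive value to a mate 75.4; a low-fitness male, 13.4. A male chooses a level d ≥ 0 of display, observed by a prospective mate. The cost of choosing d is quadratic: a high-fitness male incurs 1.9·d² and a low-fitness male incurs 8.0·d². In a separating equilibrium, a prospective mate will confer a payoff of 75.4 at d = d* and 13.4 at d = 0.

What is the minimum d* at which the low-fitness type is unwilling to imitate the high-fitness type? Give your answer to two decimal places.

2.78

The low-fitness type at d = 0 receives 13.4; imitating at d* yields 75.4 − 8.0·d*².
Indifference: 13.4 = 75.4 − 8.0·d*², so d*² = (75.4 − 13.4) / 8.0 = 7.75.
d* = √7.75 ≈ 2.78.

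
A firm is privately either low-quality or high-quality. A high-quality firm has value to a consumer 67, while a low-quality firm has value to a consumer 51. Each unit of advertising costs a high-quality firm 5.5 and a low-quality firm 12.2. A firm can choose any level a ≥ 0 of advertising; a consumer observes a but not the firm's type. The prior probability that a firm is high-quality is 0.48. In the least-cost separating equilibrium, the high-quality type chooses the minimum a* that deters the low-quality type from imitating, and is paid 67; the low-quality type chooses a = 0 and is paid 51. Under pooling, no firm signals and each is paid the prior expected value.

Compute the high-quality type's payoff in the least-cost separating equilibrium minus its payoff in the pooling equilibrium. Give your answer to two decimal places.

Least-cost separating signal: a* solves 51 = 67 − 12.2·a*, so a* = (67 − 51)/12.2 ≈ 1.3115.
High-quality type's separating payoff: 67 − 5.5 × a* = 67 − 5.5 × (67 − 51)/12.2 = 67 − 88/12.2 ≈ 59.7869.
Pooling payoff: 0.48 × 67 + 0.52 × 51 = 58.68.
Difference: 59.7869 − 58.68 = 1.1069, i.e. 1.11 to two decimal places.
The high-quality type prefers to separate.

1.11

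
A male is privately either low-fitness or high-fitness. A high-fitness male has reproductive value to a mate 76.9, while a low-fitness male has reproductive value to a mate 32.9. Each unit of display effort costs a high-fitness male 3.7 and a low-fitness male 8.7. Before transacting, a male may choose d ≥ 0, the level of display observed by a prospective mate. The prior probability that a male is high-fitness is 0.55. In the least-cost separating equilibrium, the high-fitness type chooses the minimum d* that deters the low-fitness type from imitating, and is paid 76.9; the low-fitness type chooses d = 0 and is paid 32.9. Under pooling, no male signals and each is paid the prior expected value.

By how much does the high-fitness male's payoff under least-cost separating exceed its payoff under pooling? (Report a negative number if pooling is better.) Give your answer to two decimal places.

1.09

Least-cost separating signal: d* solves 32.9 = 76.9 − 8.7·d*, so d* = (76.9 − 32.9)/8.7 ≈ 5.0575.
High-fitness type's separating payoff: 76.9 − 3.7 × d* = 76.9 − 3.7 × (76.9 − 32.9)/8.7 = 76.9 − 162.8/8.7 ≈ 58.1874.
Pooling payoff: 0.55 × 76.9 + 0.45 × 32.9 = 57.1.
Difference: 58.1874 − 57.1 = 1.0874, i.e. 1.09 to two decimal places.
The high-fitness type prefers to separate.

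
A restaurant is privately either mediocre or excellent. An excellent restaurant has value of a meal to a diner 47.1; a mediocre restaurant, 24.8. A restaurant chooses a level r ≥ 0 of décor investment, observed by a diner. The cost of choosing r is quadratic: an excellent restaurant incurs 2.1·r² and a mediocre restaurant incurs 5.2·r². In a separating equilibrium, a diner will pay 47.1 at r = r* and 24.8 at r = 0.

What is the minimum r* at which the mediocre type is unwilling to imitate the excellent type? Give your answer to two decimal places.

The mediocre type at r = 0 receives 24.8; imitating at r* yields 47.1 − 5.2·r*².
Indifference: 24.8 = 47.1 − 5.2·r*², so r*² = (47.1 − 24.8) / 5.2 ≈ 4.2885.
r* = √4.2885 ≈ 2.07.

2.07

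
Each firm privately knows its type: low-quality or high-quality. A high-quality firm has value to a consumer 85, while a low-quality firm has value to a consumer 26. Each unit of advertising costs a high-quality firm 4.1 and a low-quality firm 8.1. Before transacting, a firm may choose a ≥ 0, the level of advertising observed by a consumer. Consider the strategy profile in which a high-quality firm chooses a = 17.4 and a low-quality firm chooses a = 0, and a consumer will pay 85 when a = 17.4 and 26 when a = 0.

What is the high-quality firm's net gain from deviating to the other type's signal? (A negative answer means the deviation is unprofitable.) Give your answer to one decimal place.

Playing a = 17.4 the high-quality firm receives 85 − 4.1 × 17.4 = 13.66.
Deviating to a = 0 yields 26 instead.
Gain from deviating: 26 − 13.66 = 12.34, i.e. 12.3 to one decimal place.
The gain is positive, so the high-quality type's incentive-compatibility constraint is violated — this profile is not a separating equilibrium.

12.3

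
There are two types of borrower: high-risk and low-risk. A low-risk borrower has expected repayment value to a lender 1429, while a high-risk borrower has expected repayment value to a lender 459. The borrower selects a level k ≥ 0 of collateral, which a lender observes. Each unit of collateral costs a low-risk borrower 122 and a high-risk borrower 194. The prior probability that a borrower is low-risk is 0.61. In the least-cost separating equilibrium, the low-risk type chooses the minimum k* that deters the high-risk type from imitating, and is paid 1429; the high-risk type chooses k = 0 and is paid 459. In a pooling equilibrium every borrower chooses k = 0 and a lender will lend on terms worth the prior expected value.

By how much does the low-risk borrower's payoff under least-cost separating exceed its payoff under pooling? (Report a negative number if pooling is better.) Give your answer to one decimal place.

Least-cost separating signal: k* solves 459 = 1429 − 194·k*, so k* = (1429 − 459)/194 = 5.
Low-risk type's separating payoff: 1429 − 122 × k* = 1429 − 122 × (1429 − 459)/194 = 1429 − 118340/194 = 819.
Pooling payoff: 0.61 × 1429 + 0.39 × 459 = 1050.7.
Difference: 819 − 1050.7 = -231.7.
The low-risk type would prefer the pooling outcome.

-231.7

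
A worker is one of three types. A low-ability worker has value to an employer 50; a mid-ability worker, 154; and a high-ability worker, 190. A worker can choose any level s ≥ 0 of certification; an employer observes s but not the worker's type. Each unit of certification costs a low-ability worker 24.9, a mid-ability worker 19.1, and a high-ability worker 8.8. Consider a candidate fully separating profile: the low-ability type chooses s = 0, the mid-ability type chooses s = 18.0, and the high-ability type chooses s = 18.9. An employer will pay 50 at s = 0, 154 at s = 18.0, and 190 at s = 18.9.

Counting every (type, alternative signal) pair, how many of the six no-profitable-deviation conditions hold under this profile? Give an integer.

Low-ability (own payoff 50): to s=18.0 gives 154 − 24.9×18.0 = -294.2 → no gain ✓; to s=18.9 gives 190 − 24.9×18.9 = -280.61 → no gain ✓.
Mid-ability (own payoff 154 − 19.1×18.0 = -189.8): to s=0 gives 50 → profitable ✗; to s=18.9 gives 190 − 19.1×18.9 = -170.99 → profitable ✗.
High-ability (own payoff 190 − 8.8×18.9 = 23.68): to s=0 gives 50 → profitable ✗; to s=18.0 gives 154 − 8.8×18.0 = -4.4 → no gain ✓.
3 of the 6 constraints hold; not an equilibrium.

3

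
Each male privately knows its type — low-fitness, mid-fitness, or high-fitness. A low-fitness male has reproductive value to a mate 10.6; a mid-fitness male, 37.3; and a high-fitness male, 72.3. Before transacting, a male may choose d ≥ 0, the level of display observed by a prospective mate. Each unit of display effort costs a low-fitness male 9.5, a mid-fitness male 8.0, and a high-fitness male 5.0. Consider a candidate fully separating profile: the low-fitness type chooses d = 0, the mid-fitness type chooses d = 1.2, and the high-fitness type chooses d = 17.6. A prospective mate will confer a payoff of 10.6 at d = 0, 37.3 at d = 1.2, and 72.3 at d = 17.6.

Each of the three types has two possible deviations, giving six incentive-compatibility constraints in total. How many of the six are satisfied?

3

High-fitness (own payoff 72.3 − 5.0×17.6 = -15.7): to d=0 gives 10.6 → profitable ✗; to d=1.2 gives 37.3 − 5.0×1.2 = 31.3 → profitable ✗.
Mid-fitness (own payoff 37.3 − 8.0×1.2 = 27.7): to d=0 gives 10.6 → no gain ✓; to d=17.6 gives 72.3 − 8.0×17.6 = -68.5 → no gain ✓.
Low-fitness (own payoff 10.6): to d=1.2 gives 37.3 − 9.5×1.2 = 25.9 → profitable ✗; to d=17.6 gives 72.3 − 9.5×17.6 = -94.9 → no gain ✓.
3 of the 6 constraints hold; not an equilibrium.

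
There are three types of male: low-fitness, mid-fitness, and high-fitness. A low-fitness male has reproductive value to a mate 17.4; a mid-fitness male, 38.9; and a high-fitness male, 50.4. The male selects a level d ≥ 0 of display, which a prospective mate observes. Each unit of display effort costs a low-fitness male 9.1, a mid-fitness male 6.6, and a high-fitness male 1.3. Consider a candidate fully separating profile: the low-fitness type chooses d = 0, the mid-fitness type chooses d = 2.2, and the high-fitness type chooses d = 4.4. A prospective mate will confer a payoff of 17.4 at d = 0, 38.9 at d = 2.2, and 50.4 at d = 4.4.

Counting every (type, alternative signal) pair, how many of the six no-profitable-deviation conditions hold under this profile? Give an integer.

Mid-fitness (own payoff 38.9 − 6.6×2.2 = 24.38): to d=0 gives 17.4 → no gain ✓; to d=4.4 gives 50.4 − 6.6×4.4 = 21.36 → no gain ✓.
High-fitness (own payoff 50.4 − 1.3×4.4 = 44.68): to d=0 gives 17.4 → no gain ✓; to d=2.2 gives 38.9 − 1.3×2.2 = 36.04 → no gain ✓.
Low-fitness (own payoff 17.4): to d=2.2 gives 38.9 − 9.1×2.2 = 18.88 → profitable ✗; to d=4.4 gives 50.4 − 9.1×4.4 = 10.36 → no gain ✓.
5 of the 6 constraints hold; not an equilibrium.

5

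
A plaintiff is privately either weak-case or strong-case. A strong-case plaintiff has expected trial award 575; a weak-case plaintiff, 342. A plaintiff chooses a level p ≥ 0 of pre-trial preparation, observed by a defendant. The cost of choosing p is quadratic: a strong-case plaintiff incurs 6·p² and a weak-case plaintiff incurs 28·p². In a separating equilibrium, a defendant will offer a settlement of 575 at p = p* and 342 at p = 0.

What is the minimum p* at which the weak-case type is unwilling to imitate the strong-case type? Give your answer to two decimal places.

The weak-case type at p = 0 receives 342; imitating at p* yields 575 − 28·p*².
Indifference: 342 = 575 − 28·p*², so p*² = (575 − 342) / 28 ≈ 8.3214.
p* = √8.3214 ≈ 2.88.

2.88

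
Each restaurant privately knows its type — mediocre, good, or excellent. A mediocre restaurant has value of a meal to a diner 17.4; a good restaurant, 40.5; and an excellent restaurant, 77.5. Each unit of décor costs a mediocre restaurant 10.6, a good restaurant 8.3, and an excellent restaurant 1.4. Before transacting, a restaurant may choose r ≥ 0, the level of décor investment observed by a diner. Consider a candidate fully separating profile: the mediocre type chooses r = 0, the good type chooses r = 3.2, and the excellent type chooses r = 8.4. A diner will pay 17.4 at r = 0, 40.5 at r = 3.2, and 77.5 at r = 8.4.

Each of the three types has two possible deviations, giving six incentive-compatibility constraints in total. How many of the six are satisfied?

Good (own payoff 40.5 − 8.3×3.2 = 13.94): to r=0 gives 17.4 → profitable ✗; to r=8.4 gives 77.5 − 8.3×8.4 = 7.78 → no gain ✓.
Excellent (own payoff 77.5 − 1.4×8.4 = 65.74): to r=0 gives 17.4 → no gain ✓; to r=3.2 gives 40.5 − 1.4×3.2 = 36.02 → no gain ✓.
Mediocre (own payoff 17.4): to r=3.2 gives 40.5 − 10.6×3.2 = 6.58 → no gain ✓; to r=8.4 gives 77.5 − 10.6×8.4 = -11.54 → no gain ✓.
5 of the 6 constraints hold; not an equilibrium.

5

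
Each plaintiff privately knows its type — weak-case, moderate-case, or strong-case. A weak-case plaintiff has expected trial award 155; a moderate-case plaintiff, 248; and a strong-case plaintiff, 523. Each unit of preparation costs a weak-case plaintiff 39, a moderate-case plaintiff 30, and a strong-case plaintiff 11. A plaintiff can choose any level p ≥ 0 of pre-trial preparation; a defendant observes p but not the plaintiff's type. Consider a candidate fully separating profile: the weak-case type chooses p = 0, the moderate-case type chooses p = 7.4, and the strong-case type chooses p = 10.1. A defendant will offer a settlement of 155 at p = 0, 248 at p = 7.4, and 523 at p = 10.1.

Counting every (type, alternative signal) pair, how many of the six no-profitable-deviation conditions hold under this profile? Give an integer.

4

Strong-case (own payoff 523 − 11×10.1 = 411.9): to p=0 gives 155 → no gain ✓; to p=7.4 gives 248 − 11×7.4 = 166.6 → no gain ✓.
Weak-case (own payoff 155): to p=7.4 gives 248 − 39×7.4 = -40.6 → no gain ✓; to p=10.1 gives 523 − 39×10.1 = 129.1 → no gain ✓.
Moderate-case (own payoff 248 − 30×7.4 = 26): to p=0 gives 155 → profitable ✗; to p=10.1 gives 523 − 30×10.1 = 220 → profitable ✗.
4 of the 6 constraints hold; not an equilibrium.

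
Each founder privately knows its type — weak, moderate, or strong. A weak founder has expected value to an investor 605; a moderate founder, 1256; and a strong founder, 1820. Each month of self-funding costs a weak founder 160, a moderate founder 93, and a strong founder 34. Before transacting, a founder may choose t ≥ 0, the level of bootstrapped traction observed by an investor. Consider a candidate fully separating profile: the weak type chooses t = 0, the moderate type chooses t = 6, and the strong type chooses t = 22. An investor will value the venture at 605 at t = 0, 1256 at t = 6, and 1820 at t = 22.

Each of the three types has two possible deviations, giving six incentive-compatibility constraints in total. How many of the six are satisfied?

Moderate (own payoff 1256 − 93×6 = 698): to t=0 gives 605 → no gain ✓; to t=22 gives 1820 − 93×22 = -226 → no gain ✓.
Strong (own payoff 1820 − 34×22 = 1072): to t=0 gives 605 → no gain ✓; to t=6 gives 1256 − 34×6 = 1052 → no gain ✓.
Weak (own payoff 605): to t=6 gives 1256 − 160×6 = 296 → no gain ✓; to t=22 gives 1820 − 160×22 = -1700 → no gain ✓.
6 of the 6 constraints hold; this profile is a separating equilibrium.

6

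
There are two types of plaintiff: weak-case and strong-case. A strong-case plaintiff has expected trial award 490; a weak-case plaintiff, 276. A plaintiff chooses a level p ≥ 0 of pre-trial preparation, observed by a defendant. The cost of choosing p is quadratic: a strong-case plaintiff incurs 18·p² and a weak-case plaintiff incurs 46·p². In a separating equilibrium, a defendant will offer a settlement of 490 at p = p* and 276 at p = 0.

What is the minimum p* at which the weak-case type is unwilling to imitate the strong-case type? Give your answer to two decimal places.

2.16

The weak-case type at p = 0 receives 276; imitating at p* yields 490 − 46·p*².
Indifference: 276 = 490 − 46·p*², so p*² = (490 − 276) / 46 ≈ 4.6522.
p* = √4.6522 ≈ 2.16.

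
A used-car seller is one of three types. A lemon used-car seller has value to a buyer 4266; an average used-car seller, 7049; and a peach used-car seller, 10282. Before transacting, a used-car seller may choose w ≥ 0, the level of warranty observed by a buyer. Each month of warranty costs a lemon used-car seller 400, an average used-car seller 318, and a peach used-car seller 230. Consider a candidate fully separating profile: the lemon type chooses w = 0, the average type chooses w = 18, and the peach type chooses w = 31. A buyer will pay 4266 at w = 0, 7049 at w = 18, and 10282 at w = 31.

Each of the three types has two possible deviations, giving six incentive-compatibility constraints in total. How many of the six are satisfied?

4

Average (own payoff 7049 − 318×18 = 1325): to w=0 gives 4266 → profitable ✗; to w=31 gives 10282 − 318×31 = 424 → no gain ✓.
Lemon (own payoff 4266): to w=18 gives 7049 − 400×18 = -151 → no gain ✓; to w=31 gives 10282 − 400×31 = -2118 → no gain ✓.
Peach (own payoff 10282 − 230×31 = 3152): to w=0 gives 4266 → profitable ✗; to w=18 gives 7049 − 230×18 = 2909 → no gain ✓.
4 of the 6 constraints hold; not an equilibrium.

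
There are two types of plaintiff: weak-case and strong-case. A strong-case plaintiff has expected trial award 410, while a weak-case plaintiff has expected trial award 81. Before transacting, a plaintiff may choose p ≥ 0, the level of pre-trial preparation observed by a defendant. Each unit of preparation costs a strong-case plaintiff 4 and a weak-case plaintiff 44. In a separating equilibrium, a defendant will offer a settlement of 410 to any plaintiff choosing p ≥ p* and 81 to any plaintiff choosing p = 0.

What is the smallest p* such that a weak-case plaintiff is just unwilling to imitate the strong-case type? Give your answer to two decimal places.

A weak-case plaintiff choosing p = 0 receives 81.
Imitating at p* instead would pay 410 at cost 44·p*, netting 410 − 44·p*.
Indifference: 81 = 410 − 44·p*, so p* = (410 − 81) / 44 ≈ 7.48.
This is the weak-case type's binding incentive-compatibility constraint; any p ≥ 7.48 sustains separation on that side.

7.48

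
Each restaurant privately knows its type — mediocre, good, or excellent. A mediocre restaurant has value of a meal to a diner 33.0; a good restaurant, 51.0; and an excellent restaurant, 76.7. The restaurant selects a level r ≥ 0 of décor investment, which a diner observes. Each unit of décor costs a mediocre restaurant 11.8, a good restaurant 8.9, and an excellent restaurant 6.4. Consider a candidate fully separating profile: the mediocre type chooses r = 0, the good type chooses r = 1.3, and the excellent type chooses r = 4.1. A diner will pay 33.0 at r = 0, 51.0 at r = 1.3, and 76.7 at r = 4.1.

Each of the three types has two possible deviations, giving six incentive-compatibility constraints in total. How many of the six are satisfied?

4

Good (own payoff 51.0 − 8.9×1.3 = 39.43): to r=0 gives 33.0 → no gain ✓; to r=4.1 gives 76.7 − 8.9×4.1 = 40.21 → profitable ✗.
Excellent (own payoff 76.7 − 6.4×4.1 = 50.46): to r=0 gives 33.0 → no gain ✓; to r=1.3 gives 51.0 − 6.4×1.3 = 42.68 → no gain ✓.
Mediocre (own payoff 33.0): to r=1.3 gives 51.0 − 11.8×1.3 = 35.66 → profitable ✗; to r=4.1 gives 76.7 − 11.8×4.1 = 28.32 → no gain ✓.
4 of the 6 constraints hold; not an equilibrium.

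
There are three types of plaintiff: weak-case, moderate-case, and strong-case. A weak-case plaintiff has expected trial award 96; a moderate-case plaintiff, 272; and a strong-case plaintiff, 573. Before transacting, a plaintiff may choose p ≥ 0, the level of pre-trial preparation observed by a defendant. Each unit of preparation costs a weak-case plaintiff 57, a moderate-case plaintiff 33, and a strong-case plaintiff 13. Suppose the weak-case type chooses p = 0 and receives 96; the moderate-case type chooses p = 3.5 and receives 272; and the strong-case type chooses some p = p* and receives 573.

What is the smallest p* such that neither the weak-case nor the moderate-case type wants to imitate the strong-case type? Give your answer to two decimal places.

Moderate-case type (on-path payoff 272 − 33×3.5 = 156.5) won't mimic when 156.5 ≥ 573 − 33·p*, i.e. p* ≥ 12.62.
Weak-case type (on-path payoff 96) won't mimic when 96 ≥ 573 − 57·p*, i.e. p* ≥ 8.37.
Both must hold, so p* = max(8.37, 12.62) = 12.62. The moderate-case type's constraint binds.

12.62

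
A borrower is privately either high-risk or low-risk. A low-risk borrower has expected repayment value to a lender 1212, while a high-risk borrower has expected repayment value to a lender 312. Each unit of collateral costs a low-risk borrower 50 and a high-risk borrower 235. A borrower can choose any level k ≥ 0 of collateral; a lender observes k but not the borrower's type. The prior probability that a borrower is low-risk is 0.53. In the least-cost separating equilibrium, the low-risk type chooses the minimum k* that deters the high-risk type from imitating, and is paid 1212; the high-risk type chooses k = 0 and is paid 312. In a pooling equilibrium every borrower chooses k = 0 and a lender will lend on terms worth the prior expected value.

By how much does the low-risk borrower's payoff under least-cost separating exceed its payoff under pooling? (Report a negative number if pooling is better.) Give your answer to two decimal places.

231.51

Least-cost separating signal: k* solves 312 = 1212 − 235·k*, so k* = (1212 − 312)/235 ≈ 3.8298.
Low-risk type's separating payoff: 1212 − 50 × k* = 1212 − 50 × (1212 − 312)/235 = 1212 − 45000/235 ≈ 1020.5106.
Pooling payoff: 0.53 × 1212 + 0.47 × 312 = 789.
Difference: 1020.5106 − 789 = 231.5106, i.e. 231.51 to two decimal places.
The low-risk type prefers to separate.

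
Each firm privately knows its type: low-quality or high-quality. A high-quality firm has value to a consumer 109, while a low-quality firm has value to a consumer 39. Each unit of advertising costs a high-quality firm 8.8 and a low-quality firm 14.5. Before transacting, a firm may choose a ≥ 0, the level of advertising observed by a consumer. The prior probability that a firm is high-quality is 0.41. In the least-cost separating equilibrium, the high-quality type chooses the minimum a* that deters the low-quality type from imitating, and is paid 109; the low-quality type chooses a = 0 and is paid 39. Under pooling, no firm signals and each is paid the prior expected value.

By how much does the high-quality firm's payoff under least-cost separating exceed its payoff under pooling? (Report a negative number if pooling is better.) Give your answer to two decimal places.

-1.18

Least-cost separating signal: a* solves 39 = 109 − 14.5·a*, so a* = (109 − 39)/14.5 ≈ 4.8276.
High-quality type's separating payoff: 109 − 8.8 × a* = 109 − 8.8 × (109 − 39)/14.5 = 109 − 616/14.5 ≈ 66.5172.
Pooling payoff: 0.41 × 109 + 0.59 × 39 = 67.7.
Difference: 66.5172 − 67.7 = -1.1828, i.e. -1.18 to two decimal places.
The high-quality type would prefer the pooling outcome.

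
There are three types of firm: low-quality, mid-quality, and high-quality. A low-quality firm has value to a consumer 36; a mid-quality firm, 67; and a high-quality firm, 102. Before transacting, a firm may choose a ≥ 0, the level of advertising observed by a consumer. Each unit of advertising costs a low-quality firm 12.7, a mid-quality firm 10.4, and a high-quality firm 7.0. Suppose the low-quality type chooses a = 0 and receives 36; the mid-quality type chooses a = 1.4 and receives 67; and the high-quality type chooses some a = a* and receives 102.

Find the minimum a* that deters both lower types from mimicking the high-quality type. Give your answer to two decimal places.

Low-quality type (on-path payoff 36) won't mimic when 36 ≥ 102 − 12.7·a*, i.e. a* ≥ 5.20.
Mid-quality type (on-path payoff 67 − 10.4×1.4 = 52.44) won't mimic when 52.44 ≥ 102 − 10.4·a*, i.e. a* ≥ 4.77.
Both must hold, so a* = max(5.20, 4.77) = 5.20. The low-quality type's constraint binds.

5.20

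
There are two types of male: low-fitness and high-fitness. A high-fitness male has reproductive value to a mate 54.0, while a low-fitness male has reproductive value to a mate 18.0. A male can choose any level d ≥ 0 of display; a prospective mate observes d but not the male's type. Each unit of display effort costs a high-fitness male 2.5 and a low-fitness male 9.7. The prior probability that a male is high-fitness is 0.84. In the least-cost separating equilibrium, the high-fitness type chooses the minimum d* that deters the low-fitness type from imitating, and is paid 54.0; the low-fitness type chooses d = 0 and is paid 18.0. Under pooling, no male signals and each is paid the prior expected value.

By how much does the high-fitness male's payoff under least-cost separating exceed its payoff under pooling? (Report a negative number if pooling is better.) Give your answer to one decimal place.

-3.5

Least-cost separating signal: d* solves 18.0 = 54.0 − 9.7·d*, so d* = (54.0 − 18.0)/9.7 ≈ 3.7113.
High-fitness type's separating payoff: 54.0 − 2.5 × d* = 54.0 − 2.5 × (54.0 − 18.0)/9.7 = 54.0 − 90/9.7 ≈ 44.722.
Pooling payoff: 0.84 × 54.0 + 0.16 × 18.0 = 48.24.
Difference: 44.722 − 48.24 = -3.518, i.e. -3.5 to one decimal place.
The high-fitness type would prefer the pooling outcome.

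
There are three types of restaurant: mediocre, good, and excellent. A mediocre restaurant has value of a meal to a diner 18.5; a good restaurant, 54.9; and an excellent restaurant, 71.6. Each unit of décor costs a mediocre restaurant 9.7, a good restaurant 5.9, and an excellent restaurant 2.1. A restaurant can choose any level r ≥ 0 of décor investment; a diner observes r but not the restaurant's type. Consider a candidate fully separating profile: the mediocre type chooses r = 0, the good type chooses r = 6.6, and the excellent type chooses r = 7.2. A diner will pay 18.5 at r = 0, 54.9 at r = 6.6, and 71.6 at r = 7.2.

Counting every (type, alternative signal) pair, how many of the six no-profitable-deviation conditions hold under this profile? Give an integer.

Good (own payoff 54.9 − 5.9×6.6 = 15.96): to r=0 gives 18.5 → profitable ✗; to r=7.2 gives 71.6 − 5.9×7.2 = 29.12 → profitable ✗.
Mediocre (own payoff 18.5): to r=6.6 gives 54.9 − 9.7×6.6 = -9.12 → no gain ✓; to r=7.2 gives 71.6 − 9.7×7.2 = 1.76 → no gain ✓.
Excellent (own payoff 71.6 − 2.1×7.2 = 56.48): to r=0 gives 18.5 → no gain ✓; to r=6.6 gives 54.9 − 2.1×6.6 = 41.04 → no gain ✓.
4 of the 6 constraints hold; not an equilibrium.

4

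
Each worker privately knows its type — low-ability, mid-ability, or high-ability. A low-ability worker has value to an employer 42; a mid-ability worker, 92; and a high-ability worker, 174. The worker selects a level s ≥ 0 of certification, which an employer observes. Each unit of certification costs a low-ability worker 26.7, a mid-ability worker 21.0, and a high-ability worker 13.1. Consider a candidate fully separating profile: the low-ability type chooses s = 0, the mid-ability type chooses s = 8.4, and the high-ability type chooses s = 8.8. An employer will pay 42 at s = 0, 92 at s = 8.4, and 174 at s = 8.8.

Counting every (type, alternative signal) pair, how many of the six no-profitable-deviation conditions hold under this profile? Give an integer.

4

Mid-ability (own payoff 92 − 21.0×8.4 = -84.4): to s=0 gives 42 → profitable ✗; to s=8.8 gives 174 − 21.0×8.8 = -10.8 → profitable ✗.
High-ability (own payoff 174 − 13.1×8.8 = 58.72): to s=0 gives 42 → no gain ✓; to s=8.4 gives 92 − 13.1×8.4 = -18.04 → no gain ✓.
Low-ability (own payoff 42): to s=8.4 gives 92 − 26.7×8.4 = -132.28 → no gain ✓; to s=8.8 gives 174 − 26.7×8.8 = -60.96 → no gain ✓.
4 of the 6 constraints hold; not an equilibrium.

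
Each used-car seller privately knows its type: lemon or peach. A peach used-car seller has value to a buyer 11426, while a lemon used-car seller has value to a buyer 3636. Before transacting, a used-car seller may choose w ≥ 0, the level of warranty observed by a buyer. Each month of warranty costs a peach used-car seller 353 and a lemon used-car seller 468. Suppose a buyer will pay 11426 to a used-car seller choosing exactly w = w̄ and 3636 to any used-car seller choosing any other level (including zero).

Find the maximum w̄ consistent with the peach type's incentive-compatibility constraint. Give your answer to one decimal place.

Choosing w̄ yields the peach type 11426 − 353·w̄; choosing zero yields 3636.
The peach type is indifferent at 11426 − 353·w̄ = 3636, i.e. w̄ = (11426 − 3636) / 353 ≈ 22.1.
For any w̄ above 22.1 the peach type would rather pool at zero, so separation collapses.

22.1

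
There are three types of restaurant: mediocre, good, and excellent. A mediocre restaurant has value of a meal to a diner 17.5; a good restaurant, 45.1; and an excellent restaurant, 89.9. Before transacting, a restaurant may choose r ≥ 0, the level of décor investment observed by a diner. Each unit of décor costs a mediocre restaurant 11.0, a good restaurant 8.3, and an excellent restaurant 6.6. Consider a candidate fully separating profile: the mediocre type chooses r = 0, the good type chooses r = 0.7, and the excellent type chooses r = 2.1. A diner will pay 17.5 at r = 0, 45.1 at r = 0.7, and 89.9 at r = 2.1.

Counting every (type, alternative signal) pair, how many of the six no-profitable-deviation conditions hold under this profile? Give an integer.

Excellent (own payoff 89.9 − 6.6×2.1 = 76.04): to r=0 gives 17.5 → no gain ✓; to r=0.7 gives 45.1 − 6.6×0.7 = 40.48 → no gain ✓.
Mediocre (own payoff 17.5): to r=0.7 gives 45.1 − 11.0×0.7 = 37.4 → profitable ✗; to r=2.1 gives 89.9 − 11.0×2.1 = 66.8 → profitable ✗.
Good (own payoff 45.1 − 8.3×0.7 = 39.29): to r=0 gives 17.5 → no gain ✓; to r=2.1 gives 89.9 − 8.3×2.1 = 72.47 → profitable ✗.
3 of the 6 constraints hold; not an equilibrium.

3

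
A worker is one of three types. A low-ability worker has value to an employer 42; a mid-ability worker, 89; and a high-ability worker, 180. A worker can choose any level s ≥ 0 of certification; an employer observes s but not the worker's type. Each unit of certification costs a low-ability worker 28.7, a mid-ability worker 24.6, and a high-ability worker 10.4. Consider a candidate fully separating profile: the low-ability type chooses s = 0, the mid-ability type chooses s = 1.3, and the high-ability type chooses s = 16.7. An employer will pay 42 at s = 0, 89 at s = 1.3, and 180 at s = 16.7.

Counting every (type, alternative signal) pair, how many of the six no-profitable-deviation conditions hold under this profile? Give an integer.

High-ability (own payoff 180 − 10.4×16.7 = 6.32): to s=0 gives 42 → profitable ✗; to s=1.3 gives 89 − 10.4×1.3 = 75.48 → profitable ✗.
Mid-ability (own payoff 89 − 24.6×1.3 = 57.02): to s=0 gives 42 → no gain ✓; to s=16.7 gives 180 − 24.6×16.7 = -230.82 → no gain ✓.
Low-ability (own payoff 42): to s=1.3 gives 89 − 28.7×1.3 = 51.69 → profitable ✗; to s=16.7 gives 180 − 28.7×16.7 = -299.29 → no gain ✓.
3 of the 6 constraints hold; not an equilibrium.

3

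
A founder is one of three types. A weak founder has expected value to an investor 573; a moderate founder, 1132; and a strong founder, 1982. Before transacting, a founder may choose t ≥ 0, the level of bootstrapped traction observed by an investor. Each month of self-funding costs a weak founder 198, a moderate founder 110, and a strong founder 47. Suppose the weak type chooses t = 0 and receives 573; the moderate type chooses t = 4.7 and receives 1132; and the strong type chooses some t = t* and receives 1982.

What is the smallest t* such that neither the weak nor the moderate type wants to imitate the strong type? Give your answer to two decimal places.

Moderate type (on-path payoff 1132 − 110×4.7 = 615) won't mimic when 615 ≥ 1982 − 110·t*, i.e. t* ≥ 12.43.
Weak type (on-path payoff 573) won't mimic when 573 ≥ 1982 − 198·t*, i.e. t* ≥ 7.12.
Both must hold, so t* = max(7.12, 12.43) = 12.43. The moderate type's constraint binds.

12.43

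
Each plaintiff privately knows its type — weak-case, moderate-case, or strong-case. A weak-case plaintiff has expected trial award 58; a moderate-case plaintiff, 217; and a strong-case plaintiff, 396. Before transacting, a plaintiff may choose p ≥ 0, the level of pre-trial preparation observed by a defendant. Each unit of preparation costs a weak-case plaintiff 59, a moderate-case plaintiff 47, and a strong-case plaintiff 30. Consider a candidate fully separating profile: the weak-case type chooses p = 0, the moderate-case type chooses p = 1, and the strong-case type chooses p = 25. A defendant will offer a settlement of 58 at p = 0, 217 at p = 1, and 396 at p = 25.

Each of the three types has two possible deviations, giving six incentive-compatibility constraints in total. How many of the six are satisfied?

Strong-case (own payoff 396 − 30×25 = -354): to p=0 gives 58 → profitable ✗; to p=1 gives 217 − 30×1 = 187 → profitable ✗.
Moderate-case (own payoff 217 − 47×1 = 170): to p=0 gives 58 → no gain ✓; to p=25 gives 396 − 47×25 = -779 → no gain ✓.
Weak-case (own payoff 58): to p=1 gives 217 − 59×1 = 158 → profitable ✗; to p=25 gives 396 − 59×25 = -1079 → no gain ✓.
3 of the 6 constraints hold; not an equilibrium.

3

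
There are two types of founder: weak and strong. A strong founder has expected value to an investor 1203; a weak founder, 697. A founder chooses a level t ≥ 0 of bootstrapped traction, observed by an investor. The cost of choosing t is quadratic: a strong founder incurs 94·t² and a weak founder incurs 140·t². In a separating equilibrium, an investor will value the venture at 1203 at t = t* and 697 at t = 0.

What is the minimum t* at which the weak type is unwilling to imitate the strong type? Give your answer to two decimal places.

The weak type at t = 0 receives 697; imitating at t* yields 1203 − 140·t*².
Indifference: 697 = 1203 − 140·t*², so t*² = (1203 − 697) / 140 ≈ 3.6143.
t* = √3.6143 ≈ 1.90.

1.90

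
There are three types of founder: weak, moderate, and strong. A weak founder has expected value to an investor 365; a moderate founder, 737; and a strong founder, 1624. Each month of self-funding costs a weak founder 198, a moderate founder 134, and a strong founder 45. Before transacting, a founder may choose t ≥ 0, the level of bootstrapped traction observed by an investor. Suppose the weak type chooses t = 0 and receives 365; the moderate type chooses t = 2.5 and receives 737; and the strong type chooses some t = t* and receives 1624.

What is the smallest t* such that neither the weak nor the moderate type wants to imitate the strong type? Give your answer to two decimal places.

Weak type (on-path payoff 365) won't mimic when 365 ≥ 1624 − 198·t*, i.e. t* ≥ 6.36.
Moderate type (on-path payoff 737 − 134×2.5 = 402) won't mimic when 402 ≥ 1624 − 134·t*, i.e. t* ≥ 9.12.
Both must hold, so t* = max(6.36, 9.12) = 9.12. The moderate type's constraint binds.

9.12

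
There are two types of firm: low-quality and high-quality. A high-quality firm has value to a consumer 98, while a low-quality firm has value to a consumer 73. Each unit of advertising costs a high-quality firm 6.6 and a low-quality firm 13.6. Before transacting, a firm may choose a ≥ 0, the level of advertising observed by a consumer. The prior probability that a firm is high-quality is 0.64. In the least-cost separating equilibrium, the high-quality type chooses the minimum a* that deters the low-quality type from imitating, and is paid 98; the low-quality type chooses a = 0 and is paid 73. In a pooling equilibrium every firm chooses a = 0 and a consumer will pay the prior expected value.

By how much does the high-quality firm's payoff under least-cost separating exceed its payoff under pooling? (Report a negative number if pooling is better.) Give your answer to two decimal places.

Least-cost separating signal: a* solves 73 = 98 − 13.6·a*, so a* = (98 − 73)/13.6 ≈ 1.8382.
High-quality type's separating payoff: 98 − 6.6 × a* = 98 − 6.6 × (98 − 73)/13.6 = 98 − 165/13.6 ≈ 85.8676.
Pooling payoff: 0.64 × 98 + 0.36 × 73 = 89.
Difference: 85.8676 − 89 = -3.1324, i.e. -3.13 to two decimal places.
The high-quality type would prefer the pooling outcome.

-3.13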